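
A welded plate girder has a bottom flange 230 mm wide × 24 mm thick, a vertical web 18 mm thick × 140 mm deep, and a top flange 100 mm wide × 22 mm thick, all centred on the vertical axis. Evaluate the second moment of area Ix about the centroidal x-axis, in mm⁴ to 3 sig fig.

Split into non-overlapping primitives; take the origin at the lower-left of the bounding box.
Bottom plate: 230 × 24, A = 5 520 mm², y = 12 mm, Ī = 264 960 mm⁴.
Web plate: 18 × 140, A = 2 520 mm², y = 94 mm, Ī = 4 116 000 mm⁴.
Top plate: 100 × 22, A = 2 200 mm², y = 175 mm, Ī = 88 733 mm⁴.
Centroid: ȳ = ΣA·y / ΣA = 67.199 mm.
Transfer each piece to the centroidal x-axis using Ī + A·d² with d = y − 67.199:
  bottom plate: d = -55.199 mm → contributes +17 084 145 mm⁴
  web plate: d = 26.801 mm → contributes +5 926 070 mm⁴
  top plate: d = 107.8 mm → contributes +25 654 952 mm⁴
Total I = 48 665 167 mm⁴.

Ix ≈ 4.87 × 10⁷ mm⁴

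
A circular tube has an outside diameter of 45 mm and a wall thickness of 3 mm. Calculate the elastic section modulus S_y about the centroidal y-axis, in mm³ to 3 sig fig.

S_y ≈ 3900 mm³

Treat the section as a set of non-overlapping primitives; coordinates are from the bounding-box lower-left.
Outer circle: ⌀45, A = 1590.4 mm², x = 22.5 mm, Ī = 201 289 mm⁴.
Bore (subtracted): ⌀39, A = 1194.6 mm², x = 22.5 mm, Ī = 113 561 mm⁴.
By symmetry the centroid is at mid-width, x̄ = 22.5 mm.
All pieces are centred on the centroidal y-axis, so I = ΣĪ (holes subtracted) = 87 728 mm⁴.
Extreme fibre distance c = 22.5 mm; S = I/c = 3 899 mm³.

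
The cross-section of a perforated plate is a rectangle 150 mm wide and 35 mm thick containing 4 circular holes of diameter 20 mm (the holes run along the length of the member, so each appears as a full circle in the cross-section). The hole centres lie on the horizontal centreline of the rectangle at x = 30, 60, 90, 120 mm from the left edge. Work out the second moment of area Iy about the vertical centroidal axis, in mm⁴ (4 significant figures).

Split into non-overlapping primitives; take the origin at the lower-left of the bounding box.
Plate: 150 × 35, A = 5 250 mm², x = 75 mm, Ī = 9 843 750 mm⁴.
Hole 1 (subtracted): ⌀20, A = 314.159 mm², x = 30 mm, Ī = 7853.98 mm⁴.
Hole 2 (subtracted): ⌀20, A = 314.159 mm², x = 60 mm, Ī = 7853.98 mm⁴.
Hole 3 (subtracted): ⌀20, A = 314.159 mm², x = 90 mm, Ī = 7853.98 mm⁴.
Hole 4 (subtracted): ⌀20, A = 314.159 mm², x = 120 mm, Ī = 7853.98 mm⁴.
By symmetry the centroid is at mid-width, x̄ = 75 mm.
Transfer each piece to the vertical centroidal axis using Ī + A·d² with d = x − 75:
  plate: d = 0 mm → contributes +9 843 750 mm⁴
  hole 1: d = -45 mm → contributes −644 026 mm⁴
  hole 2: d = -15 mm → contributes −78539.8 mm⁴
  hole 3: d = 15 mm → contributes −78539.8 mm⁴
  hole 4: d = 45 mm → contributes −644 026 mm⁴
Total I = 8 398 617 mm⁴.

Iy ≈ 8.399 × 10⁶ mm⁴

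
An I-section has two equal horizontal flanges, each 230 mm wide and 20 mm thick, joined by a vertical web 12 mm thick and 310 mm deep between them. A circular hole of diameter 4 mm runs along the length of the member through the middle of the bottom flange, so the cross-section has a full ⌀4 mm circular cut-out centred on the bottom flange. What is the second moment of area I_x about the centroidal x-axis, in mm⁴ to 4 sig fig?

I_x ≈ 2.802 × 10⁸ mm⁴

Break the section into simple shapes (no overlaps), measuring from the bottom-left corner of the bounding box.
Bottom flange: 230 × 20, A = 4 600 mm², y = 10 mm, Ī = 153 333 mm⁴.
Web: 12 × 310, A = 3 720 mm², y = 175 mm, Ī = 29 791 000 mm⁴.
Top flange: 230 × 20, A = 4 600 mm², y = 340 mm, Ī = 153 333 mm⁴.
Hole (subtracted): ⌀4, A = 12.5664 mm², y = 10 mm, Ī = 12.5664 mm⁴.
Centroid: ȳ = ΣA·y / ΣA = 175.161 mm.
Transfer each piece to the centroidal x-axis using Ī + A·d² with d = y − 175.161:
  bottom flange: d = -165.161 mm → contributes +125 632 304 mm⁴
  web: d = -0.16064 mm → contributes +29 791 096 mm⁴
  top flange: d = 164.839 mm → contributes +125 144 600 mm⁴
  hole: d = -165.161 mm → contributes −342 798 mm⁴
Total I = 280 225 202 mm⁴.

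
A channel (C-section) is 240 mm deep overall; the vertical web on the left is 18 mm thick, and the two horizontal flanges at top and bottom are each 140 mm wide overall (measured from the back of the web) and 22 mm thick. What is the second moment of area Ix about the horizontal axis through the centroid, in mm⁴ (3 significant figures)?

Ix ≈ 8.47 × 10⁷ mm⁴

Decompose the section into non-overlapping parts with the origin at the bottom-left of its bounding rectangle.
Web: 18 × 240, A = 4 320 mm², y = 120 mm, Ī = 20 736 000 mm⁴.
Top flange (beyond web): 122 × 22, A = 2 684 mm², y = 229 mm, Ī = 108 255 mm⁴.
Bottom flange (beyond web): 122 × 22, A = 2 684 mm², y = 11 mm, Ī = 108 255 mm⁴.
By symmetry the centroid is at mid-height, ȳ = 120 mm.
Transfer each piece to the horizontal axis through the centroid using Ī + A·d² with d = y − 120:
  web: d = 0 mm → contributes +20 736 000 mm⁴
  top flange (beyond web): d = 109 mm → contributes +31 996 859 mm⁴
  bottom flange (beyond web): d = -109 mm → contributes +31 996 859 mm⁴
Total I = 84 729 717 mm⁴.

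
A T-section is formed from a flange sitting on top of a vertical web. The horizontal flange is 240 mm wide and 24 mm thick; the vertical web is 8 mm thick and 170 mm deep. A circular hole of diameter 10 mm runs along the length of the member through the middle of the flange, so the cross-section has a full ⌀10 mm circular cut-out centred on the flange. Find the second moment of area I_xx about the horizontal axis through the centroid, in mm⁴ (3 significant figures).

I_xx ≈ 1.39 × 10⁷ mm⁴

Decompose the section into non-overlapping parts with the origin at the bottom-left of its bounding rectangle.
Flange: 240 × 24, A = 5 760 mm², y = 182 mm, Ī = 276 480 mm⁴.
Web: 8 × 170, A = 1 360 mm², y = 85 mm, Ī = 3 275 333 mm⁴.
Hole (subtracted): ⌀10, A = 78.54 mm², y = 182 mm, Ī = 490.87 mm⁴.
Centroid: ȳ = ΣA·y / ΣA = 163.27 mm.
Transfer each piece to the horizontal axis through the centroid using Ī + A·d² with d = y − 163.27:
  flange: d = 18.735 mm → contributes +2 298 187 mm⁴
  web: d = -78.265 mm → contributes +11 605 944 mm⁴
  hole: d = 18.735 mm → contributes −28 058 mm⁴
Total I = 13 876 074 mm⁴.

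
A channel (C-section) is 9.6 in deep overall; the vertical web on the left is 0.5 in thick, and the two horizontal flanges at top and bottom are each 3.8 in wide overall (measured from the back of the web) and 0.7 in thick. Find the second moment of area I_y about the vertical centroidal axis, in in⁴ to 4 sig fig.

Decompose the section into non-overlapping parts with the origin at the bottom-left of its bounding rectangle.
Web: 0.5 × 9.6, A = 4.8 in², x = 0.25 in, Ī = 0.1 in⁴.
Top flange (beyond web): 3.3 × 0.7, A = 2.31 in², x = 2.15 in, Ī = 2.09633 in⁴.
Bottom flange (beyond web): 3.3 × 0.7, A = 2.31 in², x = 2.15 in, Ī = 2.09633 in⁴.
Centroid: x̄ = ΣA·x / ΣA = 1.18185 in.
Transfer each piece to the vertical centroidal axis using Ī + A·d² with d = x − 1.18185:
  web: d = -0.931847 in → contributes +4.26803 in⁴
  top flange (beyond web): d = 0.968153 in → contributes +4.26153 in⁴
  bottom flange (beyond web): d = 0.968153 in → contributes +4.26153 in⁴
Total I = 12.7911 in⁴.

I_y ≈ 12.79 in⁴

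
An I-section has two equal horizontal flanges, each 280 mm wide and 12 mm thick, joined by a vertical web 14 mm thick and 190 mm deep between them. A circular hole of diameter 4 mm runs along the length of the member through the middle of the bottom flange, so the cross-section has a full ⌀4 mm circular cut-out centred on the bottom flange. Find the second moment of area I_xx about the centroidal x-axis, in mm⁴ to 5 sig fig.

Break the section into simple shapes (no overlaps), measuring from the bottom-left corner of the bounding box.
Bottom flange: 280 × 12, A = 3 360 mm², y = 6 mm, Ī = 40 320 mm⁴.
Web: 14 × 190, A = 2 660 mm², y = 107 mm, Ī = 8 002 167 mm⁴.
Top flange: 280 × 12, A = 3 360 mm², y = 208 mm, Ī = 40 320 mm⁴.
Hole (subtracted): ⌀4, A = 12.56637 mm², y = 6 mm, Ī = 12.56637 mm⁴.
Centroid: ȳ = ΣA·y / ΣA = 107.1355 mm.
Transfer each piece to the centroidal x-axis using Ī + A·d² with d = y − 107.1355:
  bottom flange: d = -101.1355 mm → contributes +34 407 702 mm⁴
  web: d = -0.1354911 mm → contributes +8 002 215 mm⁴
  top flange: d = 100.8645 mm → contributes +34 223 781 mm⁴
  hole: d = -101.1355 mm → contributes −128546.3 mm⁴
Total I = 76 505 153 mm⁴.

I_xx ≈ 7.6505 × 10⁷ mm⁴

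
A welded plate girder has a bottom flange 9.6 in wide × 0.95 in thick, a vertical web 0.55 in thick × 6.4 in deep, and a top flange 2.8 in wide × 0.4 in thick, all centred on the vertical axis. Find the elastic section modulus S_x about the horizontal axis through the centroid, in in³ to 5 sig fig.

Split into non-overlapping primitives; take the origin at the lower-left of the bounding box.
Bottom plate: 9.6 × 0.95, A = 9.12 in², y = 0.475 in, Ī = 0.6859 in⁴.
Web plate: 0.55 × 6.4, A = 3.52 in², y = 4.15 in, Ī = 12.01493 in⁴.
Top plate: 2.8 × 0.4, A = 1.12 in², y = 7.55 in, Ī = 0.01493333 in⁴.
Centroid: ȳ = ΣA·y / ΣA = 1.990988 in.
Transfer each piece to the horizontal axis through the centroid using Ī + A·d² with d = y − 1.990988:
  bottom plate: d = -1.515988 in → contributes +21.64567 in⁴
  web plate: d = 2.159012 in → contributes +28.42282 in⁴
  top plate: d = 5.559012 in → contributes +34.62586 in⁴
Total I = 84.69435 in⁴.
Extreme fibre distance c = 5.759012 in; S = I/c = 14.7064 in³.

S_x ≈ 14.706 in³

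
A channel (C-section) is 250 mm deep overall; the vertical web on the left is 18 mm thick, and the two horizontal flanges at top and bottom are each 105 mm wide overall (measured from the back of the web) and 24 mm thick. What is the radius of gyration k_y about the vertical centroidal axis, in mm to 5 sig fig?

k_y ≈ 31.713 mm

Treat the section as a set of non-overlapping primitives; coordinates are from the bounding-box lower-left.
Web: 18 × 250, A = 4 500 mm², x = 9 mm, Ī = 121 500 mm⁴.
Top flange (beyond web): 87 × 24, A = 2 088 mm², x = 61.5 mm, Ī = 1 317 006 mm⁴.
Bottom flange (beyond web): 87 × 24, A = 2 088 mm², x = 61.5 mm, Ī = 1 317 006 mm⁴.
Centroid: x̄ = ΣA·x / ΣA = 34.26971 mm.
Transfer each piece to the vertical centroidal axis using Ī + A·d² with d = x − 34.26971:
  web: d = -25.26971 mm → contributes +2 995 012 mm⁴
  top flange (beyond web): d = 27.23029 mm → contributes +2 865 234 mm⁴
  bottom flange (beyond web): d = 27.23029 mm → contributes +2 865 234 mm⁴
Total I = 8 725 481 mm⁴.
Radius of gyration: k = √(I/A) = √(8 725 481 / 8 676) = 31.71282 mm.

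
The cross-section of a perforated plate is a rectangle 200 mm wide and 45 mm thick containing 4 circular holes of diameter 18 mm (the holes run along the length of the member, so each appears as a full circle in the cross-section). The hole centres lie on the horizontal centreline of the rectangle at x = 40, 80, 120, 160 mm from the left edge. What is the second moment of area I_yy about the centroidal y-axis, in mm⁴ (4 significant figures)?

I_yy ≈ 2.794 × 10⁷ mm⁴

Decompose the section into non-overlapping parts with the origin at the bottom-left of its bounding rectangle.
Plate: 200 × 45, A = 9 000 mm², x = 100 mm, Ī = 30 000 000 mm⁴.
Hole 1 (subtracted): ⌀18, A = 254.469 mm², x = 40 mm, Ī = 5 153 mm⁴.
Hole 2 (subtracted): ⌀18, A = 254.469 mm², x = 80 mm, Ī = 5 153 mm⁴.
Hole 3 (subtracted): ⌀18, A = 254.469 mm², x = 120 mm, Ī = 5 153 mm⁴.
Hole 4 (subtracted): ⌀18, A = 254.469 mm², x = 160 mm, Ī = 5 153 mm⁴.
By symmetry the centroid is at mid-width, x̄ = 100 mm.
Transfer each piece to the centroidal y-axis using Ī + A·d² with d = x − 100:
  plate: d = 0 mm → contributes +30 000 000 mm⁴
  hole 1: d = -60 mm → contributes −921 241 mm⁴
  hole 2: d = -20 mm → contributes −106 941 mm⁴
  hole 3: d = 20 mm → contributes −106 941 mm⁴
  hole 4: d = 60 mm → contributes −921 241 mm⁴
Total I = 27 943 636 mm⁴.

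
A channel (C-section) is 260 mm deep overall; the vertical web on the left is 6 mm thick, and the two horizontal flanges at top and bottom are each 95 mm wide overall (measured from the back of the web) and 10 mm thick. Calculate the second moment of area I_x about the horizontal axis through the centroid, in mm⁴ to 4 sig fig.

Break the section into simple shapes (no overlaps), measuring from the bottom-left corner of the bounding box.
Web: 6 × 260, A = 1 560 mm², y = 130 mm, Ī = 8 788 000 mm⁴.
Top flange (beyond web): 89 × 10, A = 890 mm², y = 255 mm, Ī = 7416.67 mm⁴.
Bottom flange (beyond web): 89 × 10, A = 890 mm², y = 5 mm, Ī = 7416.67 mm⁴.
By symmetry the centroid is at mid-height, ȳ = 130 mm.
Transfer each piece to the horizontal axis through the centroid using Ī + A·d² with d = y − 130:
  web: d = 0 mm → contributes +8 788 000 mm⁴
  top flange (beyond web): d = 125 mm → contributes +13 913 667 mm⁴
  bottom flange (beyond web): d = -125 mm → contributes +13 913 667 mm⁴
Total I = 36 615 333 mm⁴.

I_x ≈ 3.662 × 10⁷ mm⁴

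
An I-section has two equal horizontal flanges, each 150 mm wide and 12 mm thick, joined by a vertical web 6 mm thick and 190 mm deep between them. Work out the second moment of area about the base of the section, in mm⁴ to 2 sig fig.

I_base ≈ 9.4 × 10⁷ mm⁴

Decompose the section into non-overlapping parts with the origin at the bottom-left of its bounding rectangle.
Bottom flange: 150 × 12, A = 1 800 mm², y = 6 mm, Ī = 21 600 mm⁴.
Web: 6 × 190, A = 1 140 mm², y = 107 mm, Ī = 3 429 500 mm⁴.
Top flange: 150 × 12, A = 1 800 mm², y = 208 mm, Ī = 21 600 mm⁴.
Transfer each piece to the bottom edge using Ī + A·d² with d = y − 0:
  bottom flange: d = 6 mm → contributes +86 400 mm⁴
  web: d = 107 mm → contributes +16 481 360 mm⁴
  top flange: d = 208 mm → contributes +77 896 800 mm⁴
Total I = 94 464 560 mm⁴.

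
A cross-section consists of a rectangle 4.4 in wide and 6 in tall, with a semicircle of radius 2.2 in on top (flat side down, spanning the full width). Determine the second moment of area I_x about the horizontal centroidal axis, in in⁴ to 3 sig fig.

I_x ≈ 173 in⁴

Break the section into simple shapes (no overlaps), measuring from the bottom-left corner of the bounding box.
Rectangular body: 4.4 × 6, A = 26.4 in², y = 3 in, Ī = 79.2 in⁴.
Semicircular cap: semicircle r = 2.2, A = 7.6027 in², y = 6.9337 in, Ī = 2.5711 in⁴.
Centroid: ȳ = ΣA·y / ΣA = 3.8795 in.
Transfer each piece to the horizontal centroidal axis using Ī + A·d² with d = y − 3.8795:
  rectangular body: d = -0.87954 in → contributes +99.623 in⁴
  semicircular cap: d = 3.0542 in → contributes +73.488 in⁴
Total I = 173.11 in⁴.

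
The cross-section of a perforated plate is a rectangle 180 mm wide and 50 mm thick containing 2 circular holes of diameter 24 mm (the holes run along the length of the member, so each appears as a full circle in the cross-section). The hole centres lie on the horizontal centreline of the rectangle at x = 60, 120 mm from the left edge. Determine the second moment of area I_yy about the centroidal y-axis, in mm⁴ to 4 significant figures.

I_yy ≈ 2.345 × 10⁷ mm⁴

Decompose the section into non-overlapping parts with the origin at the bottom-left of its bounding rectangle.
Plate: 180 × 50, A = 9 000 mm², x = 90 mm, Ī = 24 300 000 mm⁴.
Hole 1 (subtracted): ⌀24, A = 452.389 mm², x = 60 mm, Ī = 16 286 mm⁴.
Hole 2 (subtracted): ⌀24, A = 452.389 mm², x = 120 mm, Ī = 16 286 mm⁴.
By symmetry the centroid is at mid-width, x̄ = 90 mm.
Transfer each piece to the centroidal y-axis using Ī + A·d² with d = x − 90:
  plate: d = 0 mm → contributes +24 300 000 mm⁴
  hole 1: d = -30 mm → contributes −423 436 mm⁴
  hole 2: d = 30 mm → contributes −423 436 mm⁴
Total I = 23 453 127 mm⁴.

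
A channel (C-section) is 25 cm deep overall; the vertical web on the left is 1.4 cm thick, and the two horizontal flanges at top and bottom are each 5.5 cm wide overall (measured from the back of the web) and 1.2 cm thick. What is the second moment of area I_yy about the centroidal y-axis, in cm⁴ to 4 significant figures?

I_yy ≈ 77.59 cm⁴

Decompose the section into non-overlapping parts with the origin at the bottom-left of its bounding rectangle.
Web: 1.4 × 25, A = 35 cm², x = 0.7 cm, Ī = 5.71667 cm⁴.
Top flange (beyond web): 4.1 × 1.2, A = 4.92 cm², x = 3.45 cm, Ī = 6.8921 cm⁴.
Bottom flange (beyond web): 4.1 × 1.2, A = 4.92 cm², x = 3.45 cm, Ī = 6.8921 cm⁴.
Centroid: x̄ = ΣA·x / ΣA = 1.30348 cm.
Transfer each piece to the centroidal y-axis using Ī + A·d² with d = x − 1.30348:
  web: d = -0.603479 cm → contributes +18.4632 cm⁴
  top flange (beyond web): d = 2.14652 cm → contributes +29.5613 cm⁴
  bottom flange (beyond web): d = 2.14652 cm → contributes +29.5613 cm⁴
Total I = 77.5857 cm⁴.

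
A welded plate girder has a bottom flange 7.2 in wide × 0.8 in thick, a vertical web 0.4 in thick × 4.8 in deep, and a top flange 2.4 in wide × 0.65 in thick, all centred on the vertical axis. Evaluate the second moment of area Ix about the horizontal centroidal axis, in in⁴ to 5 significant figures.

Split into non-overlapping primitives; take the origin at the lower-left of the bounding box.
Bottom plate: 7.2 × 0.8, A = 5.76 in², y = 0.4 in, Ī = 0.3072 in⁴.
Web plate: 0.4 × 4.8, A = 1.92 in², y = 3.2 in, Ī = 3.6864 in⁴.
Top plate: 2.4 × 0.65, A = 1.56 in², y = 5.925 in, Ī = 0.054925 in⁴.
Centroid: ȳ = ΣA·y / ΣA = 1.91461 in.
Transfer each piece to the horizontal centroidal axis using Ī + A·d² with d = y − 1.91461:
  bottom plate: d = -1.51461 in → contributes +13.5209 in⁴
  web plate: d = 1.28539 in → contributes +6.858675 in⁴
  top plate: d = 4.01039 in → contributes +25.14476 in⁴
Total I = 45.52433 in⁴.

Ix ≈ 45.524 in⁴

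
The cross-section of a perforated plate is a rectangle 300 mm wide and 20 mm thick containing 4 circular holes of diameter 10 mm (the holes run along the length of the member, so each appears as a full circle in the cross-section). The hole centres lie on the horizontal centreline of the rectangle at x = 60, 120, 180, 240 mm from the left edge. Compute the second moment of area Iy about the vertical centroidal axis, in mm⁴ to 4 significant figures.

Iy ≈ 4.358 × 10⁷ mm⁴

Treat the section as a set of non-overlapping primitives; coordinates are from the bounding-box lower-left.
Plate: 300 × 20, A = 6 000 mm², x = 150 mm, Ī = 45 000 000 mm⁴.
Hole 1 (subtracted): ⌀10, A = 78.5398 mm², x = 60 mm, Ī = 490.874 mm⁴.
Hole 2 (subtracted): ⌀10, A = 78.5398 mm², x = 120 mm, Ī = 490.874 mm⁴.
Hole 3 (subtracted): ⌀10, A = 78.5398 mm², x = 180 mm, Ī = 490.874 mm⁴.
Hole 4 (subtracted): ⌀10, A = 78.5398 mm², x = 240 mm, Ī = 490.874 mm⁴.
By symmetry the centroid is at mid-width, x̄ = 150 mm.
Transfer each piece to the vertical centroidal axis using Ī + A·d² with d = x − 150:
  plate: d = 0 mm → contributes +45 000 000 mm⁴
  hole 1: d = -90 mm → contributes −636 663 mm⁴
  hole 2: d = -30 mm → contributes −71176.7 mm⁴
  hole 3: d = 30 mm → contributes −71176.7 mm⁴
  hole 4: d = 90 mm → contributes −636 663 mm⁴
Total I = 43 584 320 mm⁴.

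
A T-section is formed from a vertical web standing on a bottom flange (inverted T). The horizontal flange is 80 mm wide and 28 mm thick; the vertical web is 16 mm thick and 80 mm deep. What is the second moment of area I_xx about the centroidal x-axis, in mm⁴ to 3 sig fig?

Decompose the section into non-overlapping parts with the origin at the bottom-left of its bounding rectangle.
Flange: 80 × 28, A = 2 240 mm², y = 14 mm, Ī = 146 347 mm⁴.
Web: 16 × 80, A = 1 280 mm², y = 68 mm, Ī = 682 667 mm⁴.
Centroid: ȳ = ΣA·y / ΣA = 33.636 mm.
Transfer each piece to the centroidal x-axis using Ī + A·d² with d = y − 33.636:
  flange: d = -19.636 mm → contributes +1 010 061 mm⁴
  web: d = 34.364 mm → contributes +2 194 167 mm⁴
Total I = 3 204 228 mm⁴.

I_xx ≈ 3.20 × 10⁶ mm⁴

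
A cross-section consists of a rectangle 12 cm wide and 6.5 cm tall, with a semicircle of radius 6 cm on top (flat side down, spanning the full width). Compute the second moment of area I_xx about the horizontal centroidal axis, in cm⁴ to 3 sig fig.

I_xx ≈ 1520 cm⁴

Treat the section as a set of non-overlapping primitives; coordinates are from the bounding-box lower-left.
Rectangular body: 12 × 6.5, A = 78 cm², y = 3.25 cm, Ī = 274.63 cm⁴.
Semicircular cap: semicircle r = 6, A = 56.549 cm², y = 9.0465 cm, Ī = 142.25 cm⁴.
Centroid: ȳ = ΣA·y / ΣA = 5.6862 cm.
Transfer each piece to the horizontal centroidal axis using Ī + A·d² with d = y − 5.6862:
  rectangular body: d = -2.4362 cm → contributes +737.55 cm⁴
  semicircular cap: d = 3.3603 cm → contributes +780.78 cm⁴
Total I = 1518.3 cm⁴.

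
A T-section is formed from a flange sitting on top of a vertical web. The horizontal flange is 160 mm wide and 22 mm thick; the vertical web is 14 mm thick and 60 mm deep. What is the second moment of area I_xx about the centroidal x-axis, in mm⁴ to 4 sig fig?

I_xx ≈ 1.534 × 10⁶ mm⁴

Split into non-overlapping primitives; take the origin at the lower-left of the bounding box.
Flange: 160 × 22, A = 3 520 mm², y = 71 mm, Ī = 141 973 mm⁴.
Web: 14 × 60, A = 840 mm², y = 30 mm, Ī = 252 000 mm⁴.
Centroid: ȳ = ΣA·y / ΣA = 63.1009 mm.
Transfer each piece to the centroidal x-axis using Ī + A·d² with d = y − 63.1009:
  flange: d = 7.89908 mm → contributes +361 606 mm⁴
  web: d = -33.1009 mm → contributes +1 172 363 mm⁴
Total I = 1 533 969 mm⁴.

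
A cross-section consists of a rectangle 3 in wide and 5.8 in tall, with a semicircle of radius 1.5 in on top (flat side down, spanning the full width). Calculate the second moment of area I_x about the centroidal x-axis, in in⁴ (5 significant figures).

I_x ≈ 86.076 in⁴

Decompose the section into non-overlapping parts with the origin at the bottom-left of its bounding rectangle.
Rectangular body: 3 × 5.8, A = 17.4 in², y = 2.9 in, Ī = 48.778 in⁴.
Semicircular cap: semicircle r = 1.5, A = 3.534292 in², y = 6.43662 in, Ī = 0.5556446 in⁴.
Centroid: ȳ = ΣA·y / ΣA = 3.49708 in.
Transfer each piece to the centroidal x-axis using Ī + A·d² with d = y − 3.49708:
  rectangular body: d = -0.59708 in → contributes +54.98118 in⁴
  semicircular cap: d = 2.93954 in → contributes +31.09509 in⁴
Total I = 86.07626 in⁴.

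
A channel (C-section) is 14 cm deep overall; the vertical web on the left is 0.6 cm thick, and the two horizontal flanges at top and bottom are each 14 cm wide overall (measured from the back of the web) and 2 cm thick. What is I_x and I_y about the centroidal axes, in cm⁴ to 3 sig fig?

Decompose the section into non-overlapping parts with the origin at the bottom-left of its bounding rectangle.
Web: 0.6 × 14, A = 8.4 cm², y = 7 cm, Ī = 137.2 cm⁴.
Top flange (beyond web): 13.4 × 2, A = 26.8 cm², y = 13 cm, Ī = 8.9333 cm⁴.
Bottom flange (beyond web): 13.4 × 2, A = 26.8 cm², y = 1 cm, Ī = 8.9333 cm⁴.
By symmetry the centroid is at mid-height, ȳ = 7 cm.
Transfer each piece to the centroidal x-axis using Ī + A·d² with d = y − 7:
  web: d = 0 cm → contributes +137.2 cm⁴
  top flange (beyond web): d = 6 cm → contributes +973.73 cm⁴
  bottom flange (beyond web): d = -6 cm → contributes +973.73 cm⁴
Total I = 2084.7 cm⁴.
For the y-axis: x̄ = 6.3516 cm.
Repeating about the centroidal y-axis gives I_y = 1158.1 cm⁴.

I_x ≈ 2080 cm⁴, I_y ≈ 1160 cm⁴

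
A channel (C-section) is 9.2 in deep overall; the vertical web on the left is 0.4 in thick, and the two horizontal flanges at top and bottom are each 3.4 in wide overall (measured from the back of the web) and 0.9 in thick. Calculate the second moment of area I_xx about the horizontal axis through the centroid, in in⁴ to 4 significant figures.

I_xx ≈ 119.3 in⁴

Decompose the section into non-overlapping parts with the origin at the bottom-left of its bounding rectangle.
Web: 0.4 × 9.2, A = 3.68 in², y = 4.6 in, Ī = 25.9563 in⁴.
Top flange (beyond web): 3 × 0.9, A = 2.7 in², y = 8.75 in, Ī = 0.18225 in⁴.
Bottom flange (beyond web): 3 × 0.9, A = 2.7 in², y = 0.45 in, Ī = 0.18225 in⁴.
By symmetry the centroid is at mid-height, ȳ = 4.6 in.
Transfer each piece to the horizontal axis through the centroid using Ī + A·d² with d = y − 4.6:
  web: d = 0 in → contributes +25.9563 in⁴
  top flange (beyond web): d = 4.15 in → contributes +46.683 in⁴
  bottom flange (beyond web): d = -4.15 in → contributes +46.683 in⁴
Total I = 119.322 in⁴.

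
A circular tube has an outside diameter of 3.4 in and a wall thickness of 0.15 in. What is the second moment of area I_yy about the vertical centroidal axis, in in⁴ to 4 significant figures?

Split into non-overlapping primitives; take the origin at the lower-left of the bounding box.
Outer circle: ⌀3.4, A = 9.0792 in², x = 1.7 in, Ī = 6.55972 in⁴.
Bore (subtracted): ⌀3.1, A = 7.54768 in², x = 1.7 in, Ī = 4.53332 in⁴.
By symmetry the centroid is at mid-width, x̄ = 1.7 in.
All pieces are centred on the vertical centroidal axis, so I = ΣĪ (holes subtracted) = 2.0264 in⁴.

I_yy ≈ 2.026 in⁴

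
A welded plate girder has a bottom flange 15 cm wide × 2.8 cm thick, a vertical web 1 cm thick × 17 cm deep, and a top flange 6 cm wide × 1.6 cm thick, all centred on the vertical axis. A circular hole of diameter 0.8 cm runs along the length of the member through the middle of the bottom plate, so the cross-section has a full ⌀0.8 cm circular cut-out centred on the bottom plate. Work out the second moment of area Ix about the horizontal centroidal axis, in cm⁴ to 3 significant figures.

Split into non-overlapping primitives; take the origin at the lower-left of the bounding box.
Bottom plate: 15 × 2.8, A = 42 cm², y = 1.4 cm, Ī = 27.44 cm⁴.
Web plate: 1 × 17, A = 17 cm², y = 11.3 cm, Ī = 409.42 cm⁴.
Top plate: 6 × 1.6, A = 9.6 cm², y = 20.6 cm, Ī = 2.048 cm⁴.
Hole (subtracted): ⌀0.8, A = 0.50265 cm², y = 1.4 cm, Ī = 0.020106 cm⁴.
Centroid: ȳ = ΣA·y / ΣA = 6.5782 cm.
Transfer each piece to the horizontal centroidal axis using Ī + A·d² with d = y − 6.5782:
  bottom plate: d = -5.1782 cm → contributes +1153.6 cm⁴
  web plate: d = 4.7218 cm → contributes +788.44 cm⁴
  top plate: d = 14.022 cm → contributes +1889.5 cm⁴
  hole: d = -5.1782 cm → contributes −13.498 cm⁴
Total I = 3818.1 cm⁴.

Ix ≈ 3820 cm⁴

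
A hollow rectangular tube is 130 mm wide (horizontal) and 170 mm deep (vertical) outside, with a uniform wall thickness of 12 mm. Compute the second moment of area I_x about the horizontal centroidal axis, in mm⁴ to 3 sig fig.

I_x ≈ 2.57 × 10⁷ mm⁴

Treat the section as a set of non-overlapping primitives; coordinates are from the bounding-box lower-left.
Outer rectangle: 130 × 170, A = 22 100 mm², y = 85 mm, Ī = 53 224 167 mm⁴.
Inner void (subtracted): 106 × 146, A = 15 476 mm², y = 85 mm, Ī = 27 490 535 mm⁴.
By symmetry the centroid is at mid-height, ȳ = 85 mm.
All pieces are centred on the horizontal centroidal axis, so I = ΣĪ (holes subtracted) = 25 733 632 mm⁴.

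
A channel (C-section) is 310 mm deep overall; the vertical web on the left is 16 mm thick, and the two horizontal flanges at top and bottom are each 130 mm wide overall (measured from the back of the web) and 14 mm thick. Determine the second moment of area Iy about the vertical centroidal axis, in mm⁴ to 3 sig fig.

Iy ≈ 1.18 × 10⁷ mm⁴

Treat the section as a set of non-overlapping primitives; coordinates are from the bounding-box lower-left.
Web: 16 × 310, A = 4 960 mm², x = 8 mm, Ī = 105 813 mm⁴.
Top flange (beyond web): 114 × 14, A = 1 596 mm², x = 73 mm, Ī = 1 728 468 mm⁴.
Bottom flange (beyond web): 114 × 14, A = 1 596 mm², x = 73 mm, Ī = 1 728 468 mm⁴.
Centroid: x̄ = ΣA·x / ΣA = 33.451 mm.
Transfer each piece to the vertical centroidal axis using Ī + A·d² with d = x − 33.451:
  web: d = -25.451 mm → contributes +3 318 777 mm⁴
  top flange (beyond web): d = 39.549 mm → contributes +4 224 756 mm⁴
  bottom flange (beyond web): d = 39.549 mm → contributes +4 224 756 mm⁴
Total I = 11 768 288 mm⁴.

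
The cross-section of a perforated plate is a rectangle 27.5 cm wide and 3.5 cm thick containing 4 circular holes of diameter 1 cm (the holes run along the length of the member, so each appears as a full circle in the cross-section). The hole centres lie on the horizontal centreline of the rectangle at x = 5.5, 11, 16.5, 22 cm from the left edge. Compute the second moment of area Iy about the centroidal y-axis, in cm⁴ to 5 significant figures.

Break the section into simple shapes (no overlaps), measuring from the bottom-left corner of the bounding box.
Plate: 27.5 × 3.5, A = 96.25 cm², x = 13.75 cm, Ī = 6065.755 cm⁴.
Hole 1 (subtracted): ⌀1, A = 0.7853982 cm², x = 5.5 cm, Ī = 0.04908739 cm⁴.
Hole 2 (subtracted): ⌀1, A = 0.7853982 cm², x = 11 cm, Ī = 0.04908739 cm⁴.
Hole 3 (subtracted): ⌀1, A = 0.7853982 cm², x = 16.5 cm, Ī = 0.04908739 cm⁴.
Hole 4 (subtracted): ⌀1, A = 0.7853982 cm², x = 22 cm, Ī = 0.04908739 cm⁴.
By symmetry the centroid is at mid-width, x̄ = 13.75 cm.
Transfer each piece to the centroidal y-axis using Ī + A·d² with d = x − 13.75:
  plate: d = 0 cm → contributes +6065.755 cm⁴
  hole 1: d = -8.25 cm → contributes −53.50525 cm⁴
  hole 2: d = -2.75 cm → contributes −5.988661 cm⁴
  hole 3: d = 2.75 cm → contributes −5.988661 cm⁴
  hole 4: d = 8.25 cm → contributes −53.50525 cm⁴
Total I = 5946.767 cm⁴.

Iy ≈ 5946.8 cm⁴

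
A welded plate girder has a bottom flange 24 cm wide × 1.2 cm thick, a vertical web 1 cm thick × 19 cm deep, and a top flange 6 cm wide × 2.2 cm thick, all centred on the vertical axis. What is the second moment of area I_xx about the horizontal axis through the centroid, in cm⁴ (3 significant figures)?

I_xx ≈ 4630 cm⁴

Decompose the section into non-overlapping parts with the origin at the bottom-left of its bounding rectangle.
Bottom plate: 24 × 1.2, A = 28.8 cm², y = 0.6 cm, Ī = 3.456 cm⁴.
Web plate: 1 × 19, A = 19 cm², y = 10.7 cm, Ī = 571.58 cm⁴.
Top plate: 6 × 2.2, A = 13.2 cm², y = 21.3 cm, Ī = 5.324 cm⁴.
Centroid: ȳ = ΣA·y / ΣA = 8.2252 cm.
Transfer each piece to the horizontal axis through the centroid using Ī + A·d² with d = y − 8.2252:
  bottom plate: d = -7.6252 cm → contributes +1 678 cm⁴
  web plate: d = 2.4748 cm → contributes +687.95 cm⁴
  top plate: d = 13.075 cm → contributes +2261.9 cm⁴
Total I = 4627.8 cm⁴.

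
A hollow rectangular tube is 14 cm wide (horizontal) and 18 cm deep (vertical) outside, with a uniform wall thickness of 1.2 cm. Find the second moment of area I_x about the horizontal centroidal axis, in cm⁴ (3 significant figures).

Split into non-overlapping primitives; take the origin at the lower-left of the bounding box.
Outer rectangle: 14 × 18, A = 252 cm², y = 9 cm, Ī = 6 804 cm⁴.
Inner void (subtracted): 11.6 × 15.6, A = 180.96 cm², y = 9 cm, Ī = 3669.9 cm⁴.
By symmetry the centroid is at mid-height, ȳ = 9 cm.
All pieces are centred on the horizontal centroidal axis, so I = ΣĪ (holes subtracted) = 3134.1 cm⁴.

I_x ≈ 3130 cm⁴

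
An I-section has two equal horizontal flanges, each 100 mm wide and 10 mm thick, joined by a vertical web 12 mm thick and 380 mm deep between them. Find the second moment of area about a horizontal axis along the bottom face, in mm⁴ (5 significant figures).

Treat the section as a set of non-overlapping primitives; coordinates are from the bounding-box lower-left.
Bottom flange: 100 × 10, A = 1 000 mm², y = 5 mm, Ī = 8333.333 mm⁴.
Web: 12 × 380, A = 4 560 mm², y = 200 mm, Ī = 54 872 000 mm⁴.
Top flange: 100 × 10, A = 1 000 mm², y = 395 mm, Ī = 8333.333 mm⁴.
Transfer each piece to the bottom edge using Ī + A·d² with d = y − 0:
  bottom flange: d = 5 mm → contributes +33333.33 mm⁴
  web: d = 200 mm → contributes +237 272 000 mm⁴
  top flange: d = 395 mm → contributes +156 033 333 mm⁴
Total I = 393 338 667 mm⁴.

I_base ≈ 3.9334 × 10⁸ mm⁴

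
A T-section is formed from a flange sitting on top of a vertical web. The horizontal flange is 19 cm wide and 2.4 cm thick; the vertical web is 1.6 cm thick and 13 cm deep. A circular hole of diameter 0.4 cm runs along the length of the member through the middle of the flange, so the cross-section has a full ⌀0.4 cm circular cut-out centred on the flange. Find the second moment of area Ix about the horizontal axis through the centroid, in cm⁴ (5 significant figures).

Decompose the section into non-overlapping parts with the origin at the bottom-left of its bounding rectangle.
Flange: 19 × 2.4, A = 45.6 cm², y = 14.2 cm, Ī = 21.888 cm⁴.
Web: 1.6 × 13, A = 20.8 cm², y = 6.5 cm, Ī = 292.9333 cm⁴.
Hole (subtracted): ⌀0.4, A = 0.1256637 cm², y = 14.2 cm, Ī = 0.001256637 cm⁴.
Centroid: ȳ = ΣA·y / ΣA = 11.78338 cm.
Transfer each piece to the horizontal axis through the centroid using Ī + A·d² with d = y − 11.78338:
  flange: d = 2.416622 cm → contributes +288.1948 cm⁴
  web: d = -5.283378 cm → contributes +873.5463 cm⁴
  hole: d = 2.416622 cm → contributes −0.7351403 cm⁴
Total I = 1161.006 cm⁴.

Ix ≈ 1161.0 cm⁴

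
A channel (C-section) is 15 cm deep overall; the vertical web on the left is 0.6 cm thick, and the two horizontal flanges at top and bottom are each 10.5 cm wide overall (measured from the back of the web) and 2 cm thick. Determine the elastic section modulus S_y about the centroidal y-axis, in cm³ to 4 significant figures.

Split into non-overlapping primitives; take the origin at the lower-left of the bounding box.
Web: 0.6 × 15, A = 9 cm², x = 0.3 cm, Ī = 0.27 cm⁴.
Top flange (beyond web): 9.9 × 2, A = 19.8 cm², x = 5.55 cm, Ī = 161.717 cm⁴.
Bottom flange (beyond web): 9.9 × 2, A = 19.8 cm², x = 5.55 cm, Ī = 161.717 cm⁴.
Centroid: x̄ = ΣA·x / ΣA = 4.57778 cm.
Transfer each piece to the centroidal y-axis using Ī + A·d² with d = x − 4.57778:
  web: d = -4.27778 cm → contributes +164.964 cm⁴
  top flange (beyond web): d = 0.972222 cm → contributes +180.432 cm⁴
  bottom flange (beyond web): d = 0.972222 cm → contributes +180.432 cm⁴
Total I = 525.828 cm⁴.
Extreme fibre distance c = 5.92222 cm; S = I/c = 88.789 cm³.

S_y ≈ 88.79 cm³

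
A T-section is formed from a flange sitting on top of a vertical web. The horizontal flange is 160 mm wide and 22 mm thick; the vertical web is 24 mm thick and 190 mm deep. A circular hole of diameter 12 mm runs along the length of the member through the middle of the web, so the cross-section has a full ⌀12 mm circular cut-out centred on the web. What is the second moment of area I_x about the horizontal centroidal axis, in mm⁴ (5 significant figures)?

Decompose the section into non-overlapping parts with the origin at the bottom-left of its bounding rectangle.
Flange: 160 × 22, A = 3 520 mm², y = 201 mm, Ī = 141973.3 mm⁴.
Web: 24 × 190, A = 4 560 mm², y = 95 mm, Ī = 13 718 000 mm⁴.
Hole (subtracted): ⌀12, A = 113.0973 mm², y = 95 mm, Ī = 1017.876 mm⁴.
Centroid: ȳ = ΣA·y / ΣA = 141.8338 mm.
Transfer each piece to the horizontal centroidal axis using Ī + A·d² with d = y − 141.8338:
  flange: d = 59.16624 mm → contributes +12 464 240 mm⁴
  web: d = -46.83376 mm → contributes +23 719 909 mm⁴
  hole: d = -46.83376 mm → contributes −249085.7 mm⁴
Total I = 35 935 063 mm⁴.

I_x ≈ 3.5935 × 10⁷ mm⁴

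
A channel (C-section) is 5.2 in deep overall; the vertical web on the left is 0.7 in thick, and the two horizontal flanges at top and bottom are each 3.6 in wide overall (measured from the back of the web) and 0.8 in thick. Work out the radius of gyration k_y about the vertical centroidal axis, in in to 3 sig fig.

Treat the section as a set of non-overlapping primitives; coordinates are from the bounding-box lower-left.
Web: 0.7 × 5.2, A = 3.64 in², x = 0.35 in, Ī = 0.14863 in⁴.
Top flange (beyond web): 2.9 × 0.8, A = 2.32 in², x = 2.15 in, Ī = 1.6259 in⁴.
Bottom flange (beyond web): 2.9 × 0.8, A = 2.32 in², x = 2.15 in, Ī = 1.6259 in⁴.
Centroid: x̄ = ΣA·x / ΣA = 1.3587 in.
Transfer each piece to the vertical centroidal axis using Ī + A·d² with d = x − 1.3587:
  web: d = -1.0087 in → contributes +3.8522 in⁴
  top flange (beyond web): d = 0.7913 in → contributes +3.0786 in⁴
  bottom flange (beyond web): d = 0.7913 in → contributes +3.0786 in⁴
Total I = 10.009 in⁴.
Radius of gyration: k = √(I/A) = √(10.009 / 8.28) = 1.0995 in.

k_y ≈ 1.10 in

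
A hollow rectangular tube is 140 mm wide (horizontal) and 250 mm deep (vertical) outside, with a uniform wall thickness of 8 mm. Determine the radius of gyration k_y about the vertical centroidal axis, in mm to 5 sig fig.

k_y ≈ 57.794 mm

Decompose the section into non-overlapping parts with the origin at the bottom-left of its bounding rectangle.
Outer rectangle: 140 × 250, A = 35 000 mm², x = 70 mm, Ī = 57 166 667 mm⁴.
Inner void (subtracted): 124 × 234, A = 29 016 mm², x = 70 mm, Ī = 37 179 168 mm⁴.
By symmetry the centroid is at mid-width, x̄ = 70 mm.
All pieces are centred on the vertical centroidal axis, so I = ΣĪ (holes subtracted) = 19 987 499 mm⁴.
Radius of gyration: k = √(I/A) = √(19 987 499 / 5 984) = 57.79409 mm.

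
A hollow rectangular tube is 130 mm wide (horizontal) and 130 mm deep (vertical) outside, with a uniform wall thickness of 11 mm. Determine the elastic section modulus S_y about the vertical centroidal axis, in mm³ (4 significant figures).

S_y ≈ 1.917 × 10⁵ mm³

Treat the section as a set of non-overlapping primitives; coordinates are from the bounding-box lower-left.
Outer rectangle: 130 × 130, A = 16 900 mm², x = 65 mm, Ī = 23 800 833 mm⁴.
Inner void (subtracted): 108 × 108, A = 11 664 mm², x = 65 mm, Ī = 11 337 408 mm⁴.
By symmetry the centroid is at mid-width, x̄ = 65 mm.
All pieces are centred on the vertical centroidal axis, so I = ΣĪ (holes subtracted) = 12 463 425 mm⁴.
Extreme fibre distance c = 65 mm; S = I/c = 191 745 mm³.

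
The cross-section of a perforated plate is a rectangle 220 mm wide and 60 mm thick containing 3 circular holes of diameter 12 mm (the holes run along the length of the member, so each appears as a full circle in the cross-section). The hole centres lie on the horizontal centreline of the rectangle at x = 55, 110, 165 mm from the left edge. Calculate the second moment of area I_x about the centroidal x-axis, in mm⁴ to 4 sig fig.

I_x ≈ 3.957 × 10⁶ mm⁴

Treat the section as a set of non-overlapping primitives; coordinates are from the bounding-box lower-left.
Plate: 220 × 60, A = 13 200 mm², y = 30 mm, Ī = 3 960 000 mm⁴.
Hole 1 (subtracted): ⌀12, A = 113.097 mm², y = 30 mm, Ī = 1017.88 mm⁴.
Hole 2 (subtracted): ⌀12, A = 113.097 mm², y = 30 mm, Ī = 1017.88 mm⁴.
Hole 3 (subtracted): ⌀12, A = 113.097 mm², y = 30 mm, Ī = 1017.88 mm⁴.
By symmetry the centroid is at mid-height, ȳ = 30 mm.
All pieces are centred on the centroidal x-axis, so I = ΣĪ (holes subtracted) = 3 956 946 mm⁴.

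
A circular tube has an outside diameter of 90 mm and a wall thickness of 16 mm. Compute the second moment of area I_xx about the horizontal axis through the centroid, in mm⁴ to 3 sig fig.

I_xx ≈ 2.67 × 10⁶ mm⁴

Decompose the section into non-overlapping parts with the origin at the bottom-left of its bounding rectangle.
Outer circle: ⌀90, A = 6361.7 mm², y = 45 mm, Ī = 3 220 623 mm⁴.
Bore (subtracted): ⌀58, A = 2642.1 mm², y = 45 mm, Ī = 555 497 mm⁴.
By symmetry the centroid is at mid-height, ȳ = 45 mm.
All pieces are centred on the horizontal axis through the centroid, so I = ΣĪ (holes subtracted) = 2 665 126 mm⁴.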